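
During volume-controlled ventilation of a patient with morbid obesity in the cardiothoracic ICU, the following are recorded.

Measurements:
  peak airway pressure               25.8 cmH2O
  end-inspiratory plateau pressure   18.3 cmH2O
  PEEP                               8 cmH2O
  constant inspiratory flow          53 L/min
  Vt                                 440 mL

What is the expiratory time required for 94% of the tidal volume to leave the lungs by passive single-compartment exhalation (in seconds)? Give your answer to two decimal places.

1.02

Flow: 53 L/min ÷ 60 = 0.8833 L/s.
R = (PIP − Pplat)/V̇ = (25.8 − 18.3) / 0.8833 = 7.5/0.8833 = 8.491 cmH2O·s/L.
C = Vt/(Pplat − PEEP) = 440.0 / (18.3 − 8) = 440.0/10.3 = 42.718 mL/cmH2O.
τ = R × C = 8.491 × 0.04272 L/cmH2O = 0.3627 s.
t = −τ·ln(1 − 0.94) = −0.3627·ln(0.06) = 1.02 s.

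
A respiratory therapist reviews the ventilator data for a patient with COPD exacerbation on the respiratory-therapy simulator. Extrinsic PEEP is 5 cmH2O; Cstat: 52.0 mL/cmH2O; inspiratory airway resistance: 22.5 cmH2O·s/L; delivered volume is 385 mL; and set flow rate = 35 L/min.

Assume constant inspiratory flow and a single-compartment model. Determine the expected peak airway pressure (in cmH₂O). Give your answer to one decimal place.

Flow: 35 L/min ÷ 60 = 0.5833 L/s.
Equation of motion (constant flow): PIP = Vt/C + R·V̇ + PEEP.
PIP = 385/52.0 + 22.5×0.5833 + 5 = 7.404 + 13.124 + 5 = 25.528 cmH2O.

25.5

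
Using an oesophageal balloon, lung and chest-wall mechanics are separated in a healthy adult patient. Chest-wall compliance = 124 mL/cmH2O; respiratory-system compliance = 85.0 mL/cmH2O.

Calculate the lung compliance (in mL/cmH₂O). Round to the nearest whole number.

270

1/CL = 1/Crs − 1/Ccw.
1/CL = 1/85.0 − 1/124 = 0.0037.
CL = 270.27 mL/cmH2O.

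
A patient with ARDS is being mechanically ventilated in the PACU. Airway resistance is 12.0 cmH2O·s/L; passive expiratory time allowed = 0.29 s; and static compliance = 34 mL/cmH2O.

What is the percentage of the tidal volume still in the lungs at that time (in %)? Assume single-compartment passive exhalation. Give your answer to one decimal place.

49.1

τ = R × C = 12.0 × 34 mL/cmH2O = 12.0 × 0.034 L/cmH2O = 0.408 s.
Passive exhalation: V(t)/V₀ = e^(−t/τ) = e^(−0.29/0.408) = 0.4913.
Fraction remaining = 0.4913 → 49.13%.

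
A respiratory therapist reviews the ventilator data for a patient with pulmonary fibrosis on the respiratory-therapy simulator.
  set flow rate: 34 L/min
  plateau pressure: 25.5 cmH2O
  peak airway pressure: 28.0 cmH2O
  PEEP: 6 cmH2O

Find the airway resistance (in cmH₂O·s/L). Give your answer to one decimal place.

Flow: 34 L/min ÷ 60 = 0.5667 L/s.
Raw = (PIP − Pplat) / flow = (28.0 − 25.5) / 0.5667 = 2.5 / 0.5667 = 4.412 cmH2O·s/L.

4.4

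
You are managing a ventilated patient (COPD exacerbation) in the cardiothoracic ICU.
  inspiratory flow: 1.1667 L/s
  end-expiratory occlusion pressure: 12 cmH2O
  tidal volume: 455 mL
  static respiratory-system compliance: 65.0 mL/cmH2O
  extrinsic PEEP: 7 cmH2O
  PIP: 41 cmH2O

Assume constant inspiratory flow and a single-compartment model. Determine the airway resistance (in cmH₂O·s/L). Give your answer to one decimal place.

18.9

Total PEEP = 12 cmH2O (set 7 + intrinsic 5); this is the baseline alveolar pressure.
Equation of motion (constant flow): PIP = Vt/C + R·V̇ + PEEP.
R·V̇ = PIP − Vt/C − PEEP = 41 − 455/65.0 − 12 = 41 − 7.0 − 12 = 22.0 cmH2O.
R = 22.0 / 1.1667 = 18.857 cmH2O·s/L.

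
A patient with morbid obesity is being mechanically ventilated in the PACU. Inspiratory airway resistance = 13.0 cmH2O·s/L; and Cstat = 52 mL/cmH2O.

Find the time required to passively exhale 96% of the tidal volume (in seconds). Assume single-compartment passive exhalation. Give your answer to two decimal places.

τ = R × C = 13.0 × 52 mL/cmH2O = 13.0 × 0.052 L/cmH2O = 0.676 s.
Exhaled fraction f = 1 − e^(−t/τ) → t = −τ·ln(1 − f) = −0.676·ln(0.04) = 2.176 s.

2.18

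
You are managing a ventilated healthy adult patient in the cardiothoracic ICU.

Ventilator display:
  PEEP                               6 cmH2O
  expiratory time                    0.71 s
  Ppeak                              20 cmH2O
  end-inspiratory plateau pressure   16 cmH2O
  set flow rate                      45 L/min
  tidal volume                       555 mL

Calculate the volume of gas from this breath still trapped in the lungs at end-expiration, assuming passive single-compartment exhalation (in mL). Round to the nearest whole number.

50

Flow: 45 L/min ÷ 60 = 0.75 L/s.
R = (PIP − Pplat)/V̇ = (20 − 16) / 0.75 = 4.0/0.75 = 5.333 cmH2O·s/L.
C = Vt/(Pplat − PEEP) = 555.0 / (16 − 6) = 555.0/10.0 = 55.5 mL/cmH2O.
τ = R × C = 5.333 × 0.0555 L/cmH2O = 0.296 s.
Fraction remaining = e^(−Te/τ) = e^(−0.71/0.296) = 0.09084.
Trapped volume = 555.0 × 0.09084 = 50.416 mL.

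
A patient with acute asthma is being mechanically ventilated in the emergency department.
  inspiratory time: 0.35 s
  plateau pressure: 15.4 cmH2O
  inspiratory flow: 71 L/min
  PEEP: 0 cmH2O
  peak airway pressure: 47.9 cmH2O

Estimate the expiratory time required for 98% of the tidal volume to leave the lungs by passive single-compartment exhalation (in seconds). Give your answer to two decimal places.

2.89

Flow: 71 L/min ÷ 60 = 1.1833 L/s.
Vt = flow × Ti = 1.1833 L/s × 0.35 s × 1000 mL/L = 414.16 mL.
R = (PIP − Pplat)/V̇ = (47.9 − 15.4) / 1.1833 = 32.5/1.1833 = 27.466 cmH2O·s/L.
C = Vt/(Pplat − PEEP) = 414.16 / (15.4 − 0) = 414.16/15.4 = 26.894 mL/cmH2O.
τ = R × C = 27.466 × 0.02689 L/cmH2O = 0.7386 s.
t = −τ·ln(1 − 0.98) = −0.7386·ln(0.02) = 2.889 s.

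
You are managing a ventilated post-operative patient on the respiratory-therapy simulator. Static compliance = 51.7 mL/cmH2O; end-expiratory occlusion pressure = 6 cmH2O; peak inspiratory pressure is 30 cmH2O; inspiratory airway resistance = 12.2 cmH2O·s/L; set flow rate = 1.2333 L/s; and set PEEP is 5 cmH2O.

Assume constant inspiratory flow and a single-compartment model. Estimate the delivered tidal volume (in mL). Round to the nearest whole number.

Total PEEP = 6 cmH2O (set 5 + intrinsic 1); this is the baseline alveolar pressure.
Equation of motion (constant flow): PIP = Vt/C + R·V̇ + PEEP.
Vt/C = PIP − R·V̇ − PEEP = 30 − 15.046 − 6 = 8.954 cmH2O.
Vt = C × 8.954 = 51.7 × 8.954 = 462.92 mL.

463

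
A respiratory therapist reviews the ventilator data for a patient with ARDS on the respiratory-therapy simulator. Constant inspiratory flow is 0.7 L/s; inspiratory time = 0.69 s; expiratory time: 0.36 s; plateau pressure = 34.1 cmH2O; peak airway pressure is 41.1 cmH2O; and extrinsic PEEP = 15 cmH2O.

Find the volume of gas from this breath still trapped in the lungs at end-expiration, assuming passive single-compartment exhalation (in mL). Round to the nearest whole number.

Vt = flow × Ti = 0.7 L/s × 0.69 s × 1000 mL/L = 483.0 mL.
R = (PIP − Pplat)/V̇ = (41.1 − 34.1) / 0.7 = 7.0/0.7 = 10.0 cmH2O·s/L.
C = Vt/(Pplat − PEEP) = 483.0 / (34.1 − 15) = 483.0/19.1 = 25.288 mL/cmH2O.
τ = R × C = 10.0 × 0.02529 L/cmH2O = 0.2529 s.
Fraction remaining = e^(−Te/τ) = e^(−0.36/0.2529) = 0.2409.
Trapped volume = 483.0 × 0.2409 = 116.35 mL.

116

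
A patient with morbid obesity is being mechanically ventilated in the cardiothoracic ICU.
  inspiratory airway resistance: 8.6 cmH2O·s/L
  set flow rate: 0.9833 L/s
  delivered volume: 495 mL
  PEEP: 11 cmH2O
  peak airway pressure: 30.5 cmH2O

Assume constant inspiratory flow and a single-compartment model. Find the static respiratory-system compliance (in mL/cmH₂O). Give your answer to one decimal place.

44.8

Equation of motion (constant flow): PIP = Vt/C + R·V̇ + PEEP.
Vt/C = PIP − R·V̇ − PEEP = 30.5 − 8.6×0.9833 − 11 = 30.5 − 8.456 − 11 = 11.044 cmH2O.
C = Vt / 11.044 = 495 / 11.044 = 44.821 mL/cmH2O.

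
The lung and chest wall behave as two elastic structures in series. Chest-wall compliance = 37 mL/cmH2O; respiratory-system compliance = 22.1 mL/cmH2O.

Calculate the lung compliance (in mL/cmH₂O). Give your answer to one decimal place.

54.9

1/CL = 1/Crs − 1/Ccw.
1/CL = 1/22.1 − 1/37 = 0.01822.
CL = 54.885 mL/cmH2O.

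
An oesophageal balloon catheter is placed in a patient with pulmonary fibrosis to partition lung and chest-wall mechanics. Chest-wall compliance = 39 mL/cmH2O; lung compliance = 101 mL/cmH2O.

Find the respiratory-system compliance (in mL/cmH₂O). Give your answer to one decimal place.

Lung and chest wall are elastances in series: 1/Crs = 1/CL + 1/Ccw.
1/Crs = 1/101 + 1/39 = 0.03554.
Crs = 28.137 mL/cmH2O.

28.1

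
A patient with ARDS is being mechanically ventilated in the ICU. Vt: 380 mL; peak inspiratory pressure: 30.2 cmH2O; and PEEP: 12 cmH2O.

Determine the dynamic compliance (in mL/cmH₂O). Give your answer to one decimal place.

Dynamic compliance = Vt / (PIP − PEEP) = 380 / (30.2 − 12) = 380 / 18.2 = 20.879 mL/cmH2O.

20.9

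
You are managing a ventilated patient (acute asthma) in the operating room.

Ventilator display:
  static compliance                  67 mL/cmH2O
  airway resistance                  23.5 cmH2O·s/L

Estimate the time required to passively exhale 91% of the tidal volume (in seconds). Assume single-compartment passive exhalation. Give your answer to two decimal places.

3.79

τ = R × C = 23.5 × 67 mL/cmH2O = 23.5 × 0.067 L/cmH2O = 1.575 s.
Exhaled fraction f = 1 − e^(−t/τ) → t = −τ·ln(1 − f) = −1.575·ln(0.09) = 3.793 s.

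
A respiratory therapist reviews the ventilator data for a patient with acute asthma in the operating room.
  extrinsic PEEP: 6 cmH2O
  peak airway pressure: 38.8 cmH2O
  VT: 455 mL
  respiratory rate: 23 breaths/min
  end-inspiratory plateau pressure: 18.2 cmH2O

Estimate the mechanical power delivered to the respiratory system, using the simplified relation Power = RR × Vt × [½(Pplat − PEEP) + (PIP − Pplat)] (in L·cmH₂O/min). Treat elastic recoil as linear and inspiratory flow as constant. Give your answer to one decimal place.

Per-breath work = Vt × [½(Pplat−PEEP) + (PIP−Pplat)] = 0.455 × [0.5×12.2 + 20.6] = 0.455 × 26.7 = 12.149 L·cmH2O.
Power = 23 × 12.149 = 279.43 L·cmH2O/min.

279.4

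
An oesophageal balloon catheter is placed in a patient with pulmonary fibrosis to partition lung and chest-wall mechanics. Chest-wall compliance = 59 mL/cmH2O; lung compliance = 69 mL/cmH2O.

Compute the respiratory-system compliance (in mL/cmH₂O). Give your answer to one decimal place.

Lung and chest wall are elastances in series: 1/Crs = 1/CL + 1/Ccw.
1/Crs = 1/69 + 1/59 = 0.03144.
Crs = 31.807 mL/cmH2O.

31.8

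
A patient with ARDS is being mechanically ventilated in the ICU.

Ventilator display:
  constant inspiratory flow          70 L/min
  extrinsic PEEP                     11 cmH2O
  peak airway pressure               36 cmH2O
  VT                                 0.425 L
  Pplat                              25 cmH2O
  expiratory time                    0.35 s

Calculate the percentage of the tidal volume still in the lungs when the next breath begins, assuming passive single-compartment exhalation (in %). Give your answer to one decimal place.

29.4

Flow: 70 L/min ÷ 60 = 1.1667 L/s.
R = (PIP − Pplat)/V̇ = (36 − 25) / 1.1667 = 11.0/1.1667 = 9.428 cmH2O·s/L.
C = Vt/(Pplat − PEEP) = 425.0 / (25 − 11) = 425.0/14.0 = 30.357 mL/cmH2O.
τ = R × C = 9.428 × 0.03036 L/cmH2O = 0.2862 s.
Fraction remaining at end-expiration = e^(−Te/τ) = e^(−0.35/0.2862) = 0.2944 → 29.44%.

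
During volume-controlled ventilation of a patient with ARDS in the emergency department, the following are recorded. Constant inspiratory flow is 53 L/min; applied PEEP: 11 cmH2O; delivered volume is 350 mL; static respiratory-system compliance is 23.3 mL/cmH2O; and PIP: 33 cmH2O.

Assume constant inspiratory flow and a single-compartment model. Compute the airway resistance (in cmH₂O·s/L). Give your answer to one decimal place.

Flow: 53 L/min ÷ 60 = 0.8833 L/s.
Equation of motion (constant flow): PIP = Vt/C + R·V̇ + PEEP.
R·V̇ = PIP − Vt/C − PEEP = 33 − 350/23.3 − 11 = 33 − 15.021 − 11 = 6.979 cmH2O.
R = 6.979 / 0.8833 = 7.901 cmH2O·s/L.

7.9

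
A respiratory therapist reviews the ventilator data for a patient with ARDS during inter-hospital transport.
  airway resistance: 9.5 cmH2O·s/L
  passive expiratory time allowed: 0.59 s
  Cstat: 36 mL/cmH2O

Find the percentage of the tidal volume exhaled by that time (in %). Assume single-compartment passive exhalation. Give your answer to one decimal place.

82.2

τ = R × C = 9.5 × 36 mL/cmH2O = 9.5 × 0.036 L/cmH2O = 0.342 s.
Passive exhalation: V(t)/V₀ = e^(−t/τ) = e^(−0.59/0.342) = 0.1781.
Fraction exhaled = 1 − 0.1781 = 0.8219 → 82.19%.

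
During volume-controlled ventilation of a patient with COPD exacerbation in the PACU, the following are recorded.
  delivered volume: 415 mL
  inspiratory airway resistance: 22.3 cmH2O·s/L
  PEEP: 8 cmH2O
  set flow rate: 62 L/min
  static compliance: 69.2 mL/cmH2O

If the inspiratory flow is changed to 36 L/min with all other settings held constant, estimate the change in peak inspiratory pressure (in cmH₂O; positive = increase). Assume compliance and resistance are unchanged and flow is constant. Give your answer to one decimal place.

Flow: 62 L/min ÷ 60 = 1.0333 L/s.
New flow: 36 L/min ÷ 60 = 0.6 L/s.
PIP = Vt/C + R·V̇ + PEEP (constant-flow equation of motion).
Only the resistive term changes: ΔPIP = R × ΔV̇ = 22.3 × (0.6 − 1.0333) = 22.3 × -0.4333 = -9.663 cmH2O.

-9.7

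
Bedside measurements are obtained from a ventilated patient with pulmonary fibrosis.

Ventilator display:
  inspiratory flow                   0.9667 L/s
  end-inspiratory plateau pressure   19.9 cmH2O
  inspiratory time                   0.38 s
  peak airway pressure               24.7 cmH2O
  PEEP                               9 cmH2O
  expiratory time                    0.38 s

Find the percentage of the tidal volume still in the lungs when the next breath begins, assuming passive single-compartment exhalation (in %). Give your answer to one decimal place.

10.3

Vt = flow × Ti = 0.9667 L/s × 0.38 s × 1000 mL/L = 367.35 mL.
R = (PIP − Pplat)/V̇ = (24.7 − 19.9) / 0.9667 = 4.8/0.9667 = 4.965 cmH2O·s/L.
C = Vt/(Pplat − PEEP) = 367.35 / (19.9 − 9) = 367.35/10.9 = 33.702 mL/cmH2O.
τ = R × C = 4.965 × 0.0337 L/cmH2O = 0.1673 s.
Fraction remaining at end-expiration = e^(−Te/τ) = e^(−0.38/0.1673) = 0.1032 → 10.32%.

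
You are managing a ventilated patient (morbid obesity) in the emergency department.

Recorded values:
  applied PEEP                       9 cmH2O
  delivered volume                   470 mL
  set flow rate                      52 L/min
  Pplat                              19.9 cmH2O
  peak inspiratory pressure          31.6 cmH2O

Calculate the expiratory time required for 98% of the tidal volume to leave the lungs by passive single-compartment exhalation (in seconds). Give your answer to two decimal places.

2.28

Flow: 52 L/min ÷ 60 = 0.8667 L/s.
R = (PIP − Pplat)/V̇ = (31.6 − 19.9) / 0.8667 = 11.7/0.8667 = 13.499 cmH2O·s/L.
C = Vt/(Pplat − PEEP) = 470.0 / (19.9 − 9) = 470.0/10.9 = 43.119 mL/cmH2O.
τ = R × C = 13.499 × 0.04312 L/cmH2O = 0.5821 s.
t = −τ·ln(1 − 0.98) = −0.5821·ln(0.02) = 2.277 s.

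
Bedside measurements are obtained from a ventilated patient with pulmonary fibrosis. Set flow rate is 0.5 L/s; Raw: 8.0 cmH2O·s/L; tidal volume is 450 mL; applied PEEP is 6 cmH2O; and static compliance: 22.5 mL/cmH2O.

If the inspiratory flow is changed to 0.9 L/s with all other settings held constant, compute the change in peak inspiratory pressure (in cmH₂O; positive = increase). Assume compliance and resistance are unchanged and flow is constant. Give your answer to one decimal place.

PIP = Vt/C + R·V̇ + PEEP (constant-flow equation of motion).
Only the resistive term changes: ΔPIP = R × ΔV̇ = 8.0 × (0.9 − 0.5) = 8.0 × 0.4 = 3.2 cmH2O.

3.2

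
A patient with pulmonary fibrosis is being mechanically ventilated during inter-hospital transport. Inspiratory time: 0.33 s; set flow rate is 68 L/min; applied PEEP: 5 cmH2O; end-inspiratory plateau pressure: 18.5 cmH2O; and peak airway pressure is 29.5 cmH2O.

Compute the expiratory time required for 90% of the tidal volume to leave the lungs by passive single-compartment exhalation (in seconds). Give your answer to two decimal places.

0.62

Flow: 68 L/min ÷ 60 = 1.1333 L/s.
Vt = flow × Ti = 1.1333 L/s × 0.33 s × 1000 mL/L = 373.99 mL.
R = (PIP − Pplat)/V̇ = (29.5 − 18.5) / 1.1333 = 11.0/1.1333 = 9.706 cmH2O·s/L.
C = Vt/(Pplat − PEEP) = 373.99 / (18.5 − 5) = 373.99/13.5 = 27.703 mL/cmH2O.
τ = R × C = 9.706 × 0.0277 L/cmH2O = 0.2689 s.
t = −τ·ln(1 − 0.90) = −0.2689·ln(0.1) = 0.6192 s.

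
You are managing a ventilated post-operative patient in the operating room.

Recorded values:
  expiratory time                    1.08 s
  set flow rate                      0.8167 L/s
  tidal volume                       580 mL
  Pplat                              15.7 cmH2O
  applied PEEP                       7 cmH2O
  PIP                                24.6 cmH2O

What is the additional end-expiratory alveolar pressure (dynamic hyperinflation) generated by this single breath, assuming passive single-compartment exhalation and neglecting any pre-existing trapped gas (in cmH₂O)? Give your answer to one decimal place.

R = (PIP − Pplat)/V̇ = (24.6 − 15.7) / 0.8167 = 8.9/0.8167 = 10.898 cmH2O·s/L.
C = Vt/(Pplat − PEEP) = 580.0 / (15.7 − 7) = 580.0/8.7 = 66.667 mL/cmH2O.
τ = R × C = 10.898 × 0.06667 L/cmH2O = 0.7266 s.
Fraction remaining = e^(−Te/τ) = e^(−1.08/0.7266) = 0.2262; trapped volume = 580.0 × 0.2262 = 131.2 mL.
Additional alveolar pressure from trapping ≈ V_trapped / C = 131.2 / 66.667 = 1.968 cmH2O.

2.0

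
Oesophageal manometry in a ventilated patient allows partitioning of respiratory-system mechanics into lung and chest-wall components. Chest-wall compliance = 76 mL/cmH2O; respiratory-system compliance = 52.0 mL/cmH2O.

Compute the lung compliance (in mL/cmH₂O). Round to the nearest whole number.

165

1/CL = 1/Crs − 1/Ccw.
1/CL = 1/52.0 − 1/76 = 0.006073.
CL = 164.66 mL/cmH2O.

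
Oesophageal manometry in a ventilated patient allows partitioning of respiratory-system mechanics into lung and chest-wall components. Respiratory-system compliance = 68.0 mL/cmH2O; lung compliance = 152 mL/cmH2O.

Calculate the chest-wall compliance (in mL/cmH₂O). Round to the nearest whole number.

1/Ccw = 1/Crs − 1/CL.
1/Ccw = 1/68.0 − 1/152 = 0.008127.
Ccw = 123.05 mL/cmH2O.

123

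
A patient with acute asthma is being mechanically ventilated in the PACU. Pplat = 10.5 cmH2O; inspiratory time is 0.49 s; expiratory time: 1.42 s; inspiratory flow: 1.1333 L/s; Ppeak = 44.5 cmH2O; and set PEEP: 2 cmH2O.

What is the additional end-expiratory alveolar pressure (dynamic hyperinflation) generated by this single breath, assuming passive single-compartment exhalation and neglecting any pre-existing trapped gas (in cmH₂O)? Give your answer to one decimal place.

Vt = flow × Ti = 1.1333 L/s × 0.49 s × 1000 mL/L = 555.32 mL.
R = (PIP − Pplat)/V̇ = (44.5 − 10.5) / 1.1333 = 34.0/1.1333 = 30.001 cmH2O·s/L.
C = Vt/(Pplat − PEEP) = 555.32 / (10.5 − 2) = 555.32/8.5 = 65.332 mL/cmH2O.
τ = R × C = 30.001 × 0.06533 L/cmH2O = 1.96 s.
Fraction remaining = e^(−Te/τ) = e^(−1.42/1.96) = 0.4846; trapped volume = 555.32 × 0.4846 = 269.11 mL.
Additional alveolar pressure from trapping ≈ V_trapped / C = 269.11 / 65.332 = 4.119 cmH2O.

4.1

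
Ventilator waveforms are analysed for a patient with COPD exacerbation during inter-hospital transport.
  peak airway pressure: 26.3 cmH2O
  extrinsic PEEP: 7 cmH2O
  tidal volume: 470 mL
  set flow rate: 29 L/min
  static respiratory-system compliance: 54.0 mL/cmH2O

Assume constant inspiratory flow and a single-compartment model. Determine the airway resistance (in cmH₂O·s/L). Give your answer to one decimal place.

Flow: 29 L/min ÷ 60 = 0.4833 L/s.
Equation of motion (constant flow): PIP = Vt/C + R·V̇ + PEEP.
R·V̇ = PIP − Vt/C − PEEP = 26.3 − 470/54.0 − 7 = 26.3 − 8.704 − 7 = 10.596 cmH2O.
R = 10.596 / 0.4833 = 21.924 cmH2O·s/L.

21.9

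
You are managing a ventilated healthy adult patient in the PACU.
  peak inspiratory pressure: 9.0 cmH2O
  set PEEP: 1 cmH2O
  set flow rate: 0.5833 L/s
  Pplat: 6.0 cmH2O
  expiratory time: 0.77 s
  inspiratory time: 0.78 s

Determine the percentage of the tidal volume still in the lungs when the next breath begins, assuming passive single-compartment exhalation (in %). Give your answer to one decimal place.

Vt = flow × Ti = 0.5833 L/s × 0.78 s × 1000 mL/L = 454.97 mL.
R = (PIP − Pplat)/V̇ = (9.0 − 6.0) / 0.5833 = 3.0/0.5833 = 5.143 cmH2O·s/L.
C = Vt/(Pplat − PEEP) = 454.97 / (6.0 − 1) = 454.97/5.0 = 90.994 mL/cmH2O.
τ = R × C = 5.143 × 0.09099 L/cmH2O = 0.468 s.
Fraction remaining at end-expiration = e^(−Te/τ) = e^(−0.77/0.468) = 0.193 → 19.3%.

19.3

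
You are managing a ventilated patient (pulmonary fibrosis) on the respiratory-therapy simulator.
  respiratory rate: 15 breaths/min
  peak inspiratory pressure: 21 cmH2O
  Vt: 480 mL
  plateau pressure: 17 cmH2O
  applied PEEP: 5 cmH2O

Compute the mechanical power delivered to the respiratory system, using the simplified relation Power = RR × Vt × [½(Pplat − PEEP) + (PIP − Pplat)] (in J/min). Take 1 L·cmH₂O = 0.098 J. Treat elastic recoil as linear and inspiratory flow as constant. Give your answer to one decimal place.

7.1

Per-breath work = Vt × [½(Pplat−PEEP) + (PIP−Pplat)] = 0.480 × [0.5×12.0 + 4.0] = 0.480 × 10.0 = 4.8 L·cmH2O.
Power = 15 × 4.8 = 72.0 L·cmH2O/min.
× 0.098 J/(L·cmH2O) → 7.056 J/min.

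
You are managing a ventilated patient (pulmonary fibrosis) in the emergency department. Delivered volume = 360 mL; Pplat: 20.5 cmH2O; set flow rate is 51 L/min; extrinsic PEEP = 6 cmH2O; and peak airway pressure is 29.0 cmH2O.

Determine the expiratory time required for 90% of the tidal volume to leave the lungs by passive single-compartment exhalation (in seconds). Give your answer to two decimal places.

0.57

Flow: 51 L/min ÷ 60 = 0.85 L/s.
R = (PIP − Pplat)/V̇ = (29.0 − 20.5) / 0.85 = 8.5/0.85 = 10.0 cmH2O·s/L.
C = Vt/(Pplat − PEEP) = 360.0 / (20.5 − 6) = 360.0/14.5 = 24.828 mL/cmH2O.
τ = R × C = 10.0 × 0.02483 L/cmH2O = 0.2483 s.
t = −τ·ln(1 − 0.90) = −0.2483·ln(0.1) = 0.5717 s.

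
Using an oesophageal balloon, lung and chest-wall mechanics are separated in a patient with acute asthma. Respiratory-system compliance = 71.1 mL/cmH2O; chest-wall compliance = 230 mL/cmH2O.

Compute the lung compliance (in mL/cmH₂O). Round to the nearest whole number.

103

1/CL = 1/Crs − 1/Ccw.
1/CL = 1/71.1 − 1/230 = 0.009717.
CL = 102.91 mL/cmH2O.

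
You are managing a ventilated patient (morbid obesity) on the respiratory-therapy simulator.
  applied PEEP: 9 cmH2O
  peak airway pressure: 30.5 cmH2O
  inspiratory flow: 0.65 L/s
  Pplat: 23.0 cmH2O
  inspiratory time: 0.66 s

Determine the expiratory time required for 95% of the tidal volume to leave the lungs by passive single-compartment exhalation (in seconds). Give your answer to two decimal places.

1.06

Vt = flow × Ti = 0.65 L/s × 0.66 s × 1000 mL/L = 429.0 mL.
R = (PIP − Pplat)/V̇ = (30.5 − 23.0) / 0.65 = 7.5/0.65 = 11.538 cmH2O·s/L.
C = Vt/(Pplat − PEEP) = 429.0 / (23.0 − 9) = 429.0/14.0 = 30.643 mL/cmH2O.
τ = R × C = 11.538 × 0.03064 L/cmH2O = 0.3535 s.
t = −τ·ln(1 − 0.95) = −0.3535·ln(0.05) = 1.059 s.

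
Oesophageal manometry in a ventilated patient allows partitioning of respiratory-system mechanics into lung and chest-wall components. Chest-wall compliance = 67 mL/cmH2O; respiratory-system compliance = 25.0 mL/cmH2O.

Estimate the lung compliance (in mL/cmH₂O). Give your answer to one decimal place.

39.9

1/CL = 1/Crs − 1/Ccw.
1/CL = 1/25.0 − 1/67 = 0.02507.
CL = 39.888 mL/cmH2O.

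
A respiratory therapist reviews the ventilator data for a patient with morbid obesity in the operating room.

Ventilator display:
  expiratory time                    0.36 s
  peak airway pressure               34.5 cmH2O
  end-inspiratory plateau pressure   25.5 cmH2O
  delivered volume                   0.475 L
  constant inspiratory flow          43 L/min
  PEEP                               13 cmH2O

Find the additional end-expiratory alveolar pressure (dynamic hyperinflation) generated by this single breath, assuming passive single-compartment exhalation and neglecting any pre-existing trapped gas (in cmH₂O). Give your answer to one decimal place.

5.9

Flow: 43 L/min ÷ 60 = 0.7167 L/s.
R = (PIP − Pplat)/V̇ = (34.5 − 25.5) / 0.7167 = 9.0/0.7167 = 12.558 cmH2O·s/L.
C = Vt/(Pplat − PEEP) = 475.0 / (25.5 − 13) = 475.0/12.5 = 38.0 mL/cmH2O.
τ = R × C = 12.558 × 0.038 L/cmH2O = 0.4772 s.
Fraction remaining = e^(−Te/τ) = e^(−0.36/0.4772) = 0.4703; trapped volume = 475.0 × 0.4703 = 223.39 mL.
Additional alveolar pressure from trapping ≈ V_trapped / C = 223.39 / 38.0 = 5.879 cmH2O.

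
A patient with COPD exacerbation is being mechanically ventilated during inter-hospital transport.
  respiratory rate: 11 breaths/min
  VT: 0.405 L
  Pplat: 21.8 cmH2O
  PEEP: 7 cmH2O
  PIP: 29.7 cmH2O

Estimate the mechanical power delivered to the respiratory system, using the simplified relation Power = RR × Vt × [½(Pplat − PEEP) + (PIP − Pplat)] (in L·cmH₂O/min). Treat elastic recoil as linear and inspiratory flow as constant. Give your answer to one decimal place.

Per-breath work = Vt × [½(Pplat−PEEP) + (PIP−Pplat)] = 0.405 × [0.5×14.8 + 7.9] = 0.405 × 15.3 = 6.197 L·cmH2O.
Power = 11 × 6.197 = 68.167 L·cmH2O/min.

68.2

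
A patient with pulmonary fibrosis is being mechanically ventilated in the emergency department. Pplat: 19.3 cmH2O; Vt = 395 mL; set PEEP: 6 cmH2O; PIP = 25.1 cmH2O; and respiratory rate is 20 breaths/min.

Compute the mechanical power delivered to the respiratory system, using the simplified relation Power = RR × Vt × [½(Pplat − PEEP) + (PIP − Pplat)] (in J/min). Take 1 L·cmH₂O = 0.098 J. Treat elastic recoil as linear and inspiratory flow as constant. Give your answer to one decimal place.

9.6

Per-breath work = Vt × [½(Pplat−PEEP) + (PIP−Pplat)] = 0.395 × [0.5×13.3 + 5.8] = 0.395 × 12.45 = 4.918 L·cmH2O.
Power = 20 × 4.918 = 98.36 L·cmH2O/min.
× 0.098 J/(L·cmH2O) → 9.639 J/min.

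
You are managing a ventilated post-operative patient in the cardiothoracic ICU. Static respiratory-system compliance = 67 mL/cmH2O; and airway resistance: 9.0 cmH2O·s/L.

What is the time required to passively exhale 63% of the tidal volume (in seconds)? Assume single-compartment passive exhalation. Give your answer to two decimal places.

τ = R × C = 9.0 × 67 mL/cmH2O = 9.0 × 0.067 L/cmH2O = 0.603 s.
Exhaled fraction f = 1 − e^(−t/τ) → t = −τ·ln(1 − f) = −0.603·ln(0.37) = 0.5995 s.

0.60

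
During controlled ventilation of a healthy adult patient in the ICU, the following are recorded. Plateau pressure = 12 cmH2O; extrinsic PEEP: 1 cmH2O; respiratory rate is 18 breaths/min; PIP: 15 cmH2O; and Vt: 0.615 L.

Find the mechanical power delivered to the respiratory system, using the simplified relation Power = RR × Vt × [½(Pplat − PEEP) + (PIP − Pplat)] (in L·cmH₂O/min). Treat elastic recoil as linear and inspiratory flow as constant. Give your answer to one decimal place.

Per-breath work = Vt × [½(Pplat−PEEP) + (PIP−Pplat)] = 0.615 × [0.5×11.0 + 3.0] = 0.615 × 8.5 = 5.228 L·cmH2O.
Power = 18 × 5.228 = 94.104 L·cmH2O/min.

94.1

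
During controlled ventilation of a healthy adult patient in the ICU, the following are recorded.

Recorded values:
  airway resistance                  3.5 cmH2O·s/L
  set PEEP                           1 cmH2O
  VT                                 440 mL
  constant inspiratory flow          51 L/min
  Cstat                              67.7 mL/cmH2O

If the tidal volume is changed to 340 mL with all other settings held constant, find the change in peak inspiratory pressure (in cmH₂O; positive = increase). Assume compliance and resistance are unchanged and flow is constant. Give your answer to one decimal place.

PIP = Vt/C + R·V̇ + PEEP (constant-flow equation of motion).
Only the elastic term changes: ΔPIP = ΔVt / C = (340 − 440) / 67.7 = -1.477 cmH2O.

-1.5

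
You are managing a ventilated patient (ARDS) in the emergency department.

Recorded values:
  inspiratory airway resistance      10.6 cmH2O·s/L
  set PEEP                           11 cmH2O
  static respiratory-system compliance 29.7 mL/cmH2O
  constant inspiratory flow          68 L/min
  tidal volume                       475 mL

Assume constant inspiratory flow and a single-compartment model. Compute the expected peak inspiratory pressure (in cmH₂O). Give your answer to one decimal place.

Flow: 68 L/min ÷ 60 = 1.1333 L/s.
Equation of motion (constant flow): PIP = Vt/C + R·V̇ + PEEP.
PIP = 475/29.7 + 10.6×1.1333 + 11 = 15.993 + 12.013 + 11 = 39.006 cmH2O.

39.0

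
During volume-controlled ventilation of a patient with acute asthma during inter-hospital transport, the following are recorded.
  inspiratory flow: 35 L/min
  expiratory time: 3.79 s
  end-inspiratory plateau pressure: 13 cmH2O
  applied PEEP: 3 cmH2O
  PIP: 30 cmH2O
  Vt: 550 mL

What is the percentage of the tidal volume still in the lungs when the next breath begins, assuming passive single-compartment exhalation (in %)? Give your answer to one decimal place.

9.4

Flow: 35 L/min ÷ 60 = 0.5833 L/s.
R = (PIP − Pplat)/V̇ = (30 − 13) / 0.5833 = 17.0/0.5833 = 29.145 cmH2O·s/L.
C = Vt/(Pplat − PEEP) = 550.0 / (13 − 3) = 550.0/10.0 = 55.0 mL/cmH2O.
τ = R × C = 29.145 × 0.055 L/cmH2O = 1.603 s.
Fraction remaining at end-expiration = e^(−Te/τ) = e^(−3.79/1.603) = 0.09401 → 9.401%.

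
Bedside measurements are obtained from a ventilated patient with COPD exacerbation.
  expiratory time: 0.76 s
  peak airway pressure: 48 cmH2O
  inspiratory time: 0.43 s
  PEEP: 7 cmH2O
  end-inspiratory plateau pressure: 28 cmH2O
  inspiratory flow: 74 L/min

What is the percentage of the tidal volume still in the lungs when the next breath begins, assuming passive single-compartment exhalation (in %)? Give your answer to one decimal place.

Flow: 74 L/min ÷ 60 = 1.2333 L/s.
Vt = flow × Ti = 1.2333 L/s × 0.43 s × 1000 mL/L = 530.32 mL.
R = (PIP − Pplat)/V̇ = (48 − 28) / 1.2333 = 20.0/1.2333 = 16.217 cmH2O·s/L.
C = Vt/(Pplat − PEEP) = 530.32 / (28 − 7) = 530.32/21.0 = 25.253 mL/cmH2O.
τ = R × C = 16.217 × 0.02525 L/cmH2O = 0.4095 s.
Fraction remaining at end-expiration = e^(−Te/τ) = e^(−0.76/0.4095) = 0.1563 → 15.63%.

15.6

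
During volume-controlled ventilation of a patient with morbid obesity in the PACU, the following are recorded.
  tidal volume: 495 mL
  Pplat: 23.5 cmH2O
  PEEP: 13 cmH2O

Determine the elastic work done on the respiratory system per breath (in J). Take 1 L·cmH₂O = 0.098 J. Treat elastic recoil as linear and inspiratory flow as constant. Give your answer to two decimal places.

Elastic work ≈ ½ × (Pplat − PEEP) × Vt = 0.5 × (23.5 − 13) × 0.495 L = 0.5 × 10.5 × 0.495 = 2.599 L·cmH2O.
× 0.098 J/(L·cmH2O) → 0.2547 J.

0.25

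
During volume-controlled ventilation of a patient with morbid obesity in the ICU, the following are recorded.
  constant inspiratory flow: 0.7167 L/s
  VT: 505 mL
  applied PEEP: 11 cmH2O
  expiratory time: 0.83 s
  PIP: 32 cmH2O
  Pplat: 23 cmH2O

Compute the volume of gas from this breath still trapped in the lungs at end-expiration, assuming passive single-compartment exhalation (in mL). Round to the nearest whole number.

105

R = (PIP − Pplat)/V̇ = (32 − 23) / 0.7167 = 9.0/0.7167 = 12.558 cmH2O·s/L.
C = Vt/(Pplat − PEEP) = 505.0 / (23 − 11) = 505.0/12.0 = 42.083 mL/cmH2O.
τ = R × C = 12.558 × 0.04208 L/cmH2O = 0.5284 s.
Fraction remaining = e^(−Te/τ) = e^(−0.83/0.5284) = 0.2079.
Trapped volume = 505.0 × 0.2079 = 104.99 mL.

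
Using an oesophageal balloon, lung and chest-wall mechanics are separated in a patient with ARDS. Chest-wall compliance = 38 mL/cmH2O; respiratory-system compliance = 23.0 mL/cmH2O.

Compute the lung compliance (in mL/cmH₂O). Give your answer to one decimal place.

58.3

1/CL = 1/Crs − 1/Ccw.
1/CL = 1/23.0 − 1/38 = 0.01716.
CL = 58.275 mL/cmH2O.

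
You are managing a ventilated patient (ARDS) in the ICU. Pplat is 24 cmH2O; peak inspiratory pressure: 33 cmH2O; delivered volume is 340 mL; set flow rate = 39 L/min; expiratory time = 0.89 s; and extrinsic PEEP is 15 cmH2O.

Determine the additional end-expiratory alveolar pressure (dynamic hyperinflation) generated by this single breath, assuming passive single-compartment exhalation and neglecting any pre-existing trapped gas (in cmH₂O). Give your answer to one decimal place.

1.6

Flow: 39 L/min ÷ 60 = 0.65 L/s.
R = (PIP − Pplat)/V̇ = (33 − 24) / 0.65 = 9.0/0.65 = 13.846 cmH2O·s/L.
C = Vt/(Pplat − PEEP) = 340.0 / (24 − 15) = 340.0/9.0 = 37.778 mL/cmH2O.
τ = R × C = 13.846 × 0.03778 L/cmH2O = 0.5231 s.
Fraction remaining = e^(−Te/τ) = e^(−0.89/0.5231) = 0.1824; trapped volume = 340.0 × 0.1824 = 62.016 mL.
Additional alveolar pressure from trapping ≈ V_trapped / C = 62.016 / 37.778 = 1.642 cmH2O.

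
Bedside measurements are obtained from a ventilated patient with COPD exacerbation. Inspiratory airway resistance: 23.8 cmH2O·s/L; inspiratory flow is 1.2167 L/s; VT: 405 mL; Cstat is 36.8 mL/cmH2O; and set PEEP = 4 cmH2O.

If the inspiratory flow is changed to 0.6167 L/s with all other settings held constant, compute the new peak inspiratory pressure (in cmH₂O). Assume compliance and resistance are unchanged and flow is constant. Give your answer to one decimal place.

29.7

PIP = Vt/C + R·V̇ + PEEP (constant-flow equation of motion).
Only the resistive term changes: ΔPIP = R × ΔV̇ = 23.8 × (0.6167 − 1.2167) = 23.8 × -0.6 = -14.28 cmH2O.
Original PIP = 405/36.8 + 23.8×1.2167 + 4 = 43.963 cmH2O; new PIP = 43.963 + (-14.28) = 29.683 cmH2O.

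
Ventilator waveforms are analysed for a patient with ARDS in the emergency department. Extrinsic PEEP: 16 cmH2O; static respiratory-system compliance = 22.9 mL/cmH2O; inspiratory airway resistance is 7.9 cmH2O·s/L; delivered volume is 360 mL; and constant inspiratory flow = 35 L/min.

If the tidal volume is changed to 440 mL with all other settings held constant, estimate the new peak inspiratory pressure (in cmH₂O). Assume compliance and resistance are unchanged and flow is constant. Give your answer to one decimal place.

39.8

Flow: 35 L/min ÷ 60 = 0.5833 L/s.
PIP = Vt/C + R·V̇ + PEEP (constant-flow equation of motion).
Only the elastic term changes: ΔPIP = ΔVt / C = (440 − 360) / 22.9 = 3.493 cmH2O.
Original PIP = 360/22.9 + 7.9×0.5833 + 16 = 36.329 cmH2O; new PIP = 36.329 + (3.493) = 39.822 cmH2O.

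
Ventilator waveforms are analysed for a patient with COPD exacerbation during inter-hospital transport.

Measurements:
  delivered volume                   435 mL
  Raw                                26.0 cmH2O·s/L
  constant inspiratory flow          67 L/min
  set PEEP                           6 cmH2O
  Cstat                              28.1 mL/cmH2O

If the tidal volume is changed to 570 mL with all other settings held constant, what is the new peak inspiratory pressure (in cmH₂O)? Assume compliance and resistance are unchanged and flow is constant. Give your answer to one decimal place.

55.3

Flow: 67 L/min ÷ 60 = 1.1167 L/s.
PIP = Vt/C + R·V̇ + PEEP (constant-flow equation of motion).
Only the elastic term changes: ΔPIP = ΔVt / C = (570 − 435) / 28.1 = 4.804 cmH2O.
Original PIP = 435/28.1 + 26.0×1.1167 + 6 = 50.515 cmH2O; new PIP = 50.515 + (4.804) = 55.319 cmH2O.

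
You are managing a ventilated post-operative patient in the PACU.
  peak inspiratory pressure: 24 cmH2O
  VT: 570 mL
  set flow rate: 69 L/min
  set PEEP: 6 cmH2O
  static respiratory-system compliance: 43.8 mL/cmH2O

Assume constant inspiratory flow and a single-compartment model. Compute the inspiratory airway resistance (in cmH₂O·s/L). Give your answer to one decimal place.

Flow: 69 L/min ÷ 60 = 1.15 L/s.
Equation of motion (constant flow): PIP = Vt/C + R·V̇ + PEEP.
R·V̇ = PIP − Vt/C − PEEP = 24 − 570/43.8 − 6 = 24 − 13.014 − 6 = 4.986 cmH2O.
R = 4.986 / 1.15 = 4.336 cmH2O·s/L.

4.3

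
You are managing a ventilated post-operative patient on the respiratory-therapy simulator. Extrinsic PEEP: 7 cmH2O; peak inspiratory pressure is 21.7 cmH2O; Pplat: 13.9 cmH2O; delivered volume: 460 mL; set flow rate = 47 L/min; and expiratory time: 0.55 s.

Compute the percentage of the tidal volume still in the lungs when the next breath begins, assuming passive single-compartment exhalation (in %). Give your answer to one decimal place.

43.7

Flow: 47 L/min ÷ 60 = 0.7833 L/s.
R = (PIP − Pplat)/V̇ = (21.7 − 13.9) / 0.7833 = 7.8/0.7833 = 9.958 cmH2O·s/L.
C = Vt/(Pplat − PEEP) = 460.0 / (13.9 − 7) = 460.0/6.9 = 66.667 mL/cmH2O.
τ = R × C = 9.958 × 0.06667 L/cmH2O = 0.6639 s.
Fraction remaining at end-expiration = e^(−Te/τ) = e^(−0.55/0.6639) = 0.4367 → 43.67%.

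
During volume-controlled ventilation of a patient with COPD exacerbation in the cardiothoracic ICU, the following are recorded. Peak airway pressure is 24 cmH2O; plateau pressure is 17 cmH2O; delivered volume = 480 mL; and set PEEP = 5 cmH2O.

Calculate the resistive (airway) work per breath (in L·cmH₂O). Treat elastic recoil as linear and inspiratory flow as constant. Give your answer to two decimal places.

With constant inspiratory flow the resistive pressure is constant at PIP − Pplat = 24 − 17 = 7.0 cmH2O, so resistive work = 7.0 × 0.480 = 3.36 L·cmH2O.

3.36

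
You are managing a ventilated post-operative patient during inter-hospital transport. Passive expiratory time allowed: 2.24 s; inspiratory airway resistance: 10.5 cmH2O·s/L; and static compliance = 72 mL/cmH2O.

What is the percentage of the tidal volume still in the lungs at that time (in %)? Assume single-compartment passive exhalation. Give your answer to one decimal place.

τ = R × C = 10.5 × 72 mL/cmH2O = 10.5 × 0.072 L/cmH2O = 0.756 s.
Passive exhalation: V(t)/V₀ = e^(−t/τ) = e^(−2.24/0.756) = 0.05167.
Fraction remaining = 0.05167 → 5.167%.

5.2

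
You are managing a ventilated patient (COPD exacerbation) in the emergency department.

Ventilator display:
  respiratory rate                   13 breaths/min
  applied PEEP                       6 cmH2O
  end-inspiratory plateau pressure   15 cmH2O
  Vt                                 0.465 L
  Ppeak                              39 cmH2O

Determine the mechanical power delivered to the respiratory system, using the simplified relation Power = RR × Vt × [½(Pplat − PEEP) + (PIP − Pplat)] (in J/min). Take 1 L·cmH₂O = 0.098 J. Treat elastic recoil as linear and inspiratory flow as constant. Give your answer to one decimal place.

16.9

Per-breath work = Vt × [½(Pplat−PEEP) + (PIP−Pplat)] = 0.465 × [0.5×9.0 + 24.0] = 0.465 × 28.5 = 13.253 L·cmH2O.
Power = 13 × 13.253 = 172.29 L·cmH2O/min.
× 0.098 J/(L·cmH2O) → 16.884 J/min.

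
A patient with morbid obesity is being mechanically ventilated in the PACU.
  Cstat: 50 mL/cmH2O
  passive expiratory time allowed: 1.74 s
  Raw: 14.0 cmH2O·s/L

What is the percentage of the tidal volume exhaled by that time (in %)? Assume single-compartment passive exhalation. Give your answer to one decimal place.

91.7

τ = R × C = 14.0 × 50 mL/cmH2O = 14.0 × 0.050 L/cmH2O = 0.7 s.
Passive exhalation: V(t)/V₀ = e^(−t/τ) = e^(−1.74/0.7) = 0.08327.
Fraction exhaled = 1 − 0.08327 = 0.9167 → 91.67%.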